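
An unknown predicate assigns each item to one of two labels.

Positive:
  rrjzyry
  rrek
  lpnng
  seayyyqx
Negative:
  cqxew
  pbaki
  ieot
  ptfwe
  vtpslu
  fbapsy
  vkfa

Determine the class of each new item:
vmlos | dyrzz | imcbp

All 'Positive' examples share one property — has a double letter — and every 'Negative' example lacks it.
vmlos: no doubled letter — doesn't match, so Negative.
dyrzz: 'zz' doubled — checks out, so Positive.
imcbp: no doubled letter — doesn't match, so Negative.

Negative, Positive, Negative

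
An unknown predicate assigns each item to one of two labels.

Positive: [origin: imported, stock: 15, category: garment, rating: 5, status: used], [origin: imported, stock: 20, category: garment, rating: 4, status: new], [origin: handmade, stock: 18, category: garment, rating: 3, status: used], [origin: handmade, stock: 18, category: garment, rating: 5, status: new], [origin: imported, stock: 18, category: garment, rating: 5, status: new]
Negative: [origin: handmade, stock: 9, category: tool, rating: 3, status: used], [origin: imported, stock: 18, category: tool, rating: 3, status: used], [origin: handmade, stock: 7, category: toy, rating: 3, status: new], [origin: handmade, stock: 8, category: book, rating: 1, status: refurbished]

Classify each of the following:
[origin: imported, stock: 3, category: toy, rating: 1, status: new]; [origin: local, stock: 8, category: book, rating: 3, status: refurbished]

Negative, Negative

One predicate separates the groups cleanly: category is garment.
[origin: imported, stock: 3, category: toy, rating: 1, status: new]: category is toy — fails this test, so Negative. [origin: local, stock: 8, category: book, rating: 3, status: refurbished]: category is book — fails this test, so Negative.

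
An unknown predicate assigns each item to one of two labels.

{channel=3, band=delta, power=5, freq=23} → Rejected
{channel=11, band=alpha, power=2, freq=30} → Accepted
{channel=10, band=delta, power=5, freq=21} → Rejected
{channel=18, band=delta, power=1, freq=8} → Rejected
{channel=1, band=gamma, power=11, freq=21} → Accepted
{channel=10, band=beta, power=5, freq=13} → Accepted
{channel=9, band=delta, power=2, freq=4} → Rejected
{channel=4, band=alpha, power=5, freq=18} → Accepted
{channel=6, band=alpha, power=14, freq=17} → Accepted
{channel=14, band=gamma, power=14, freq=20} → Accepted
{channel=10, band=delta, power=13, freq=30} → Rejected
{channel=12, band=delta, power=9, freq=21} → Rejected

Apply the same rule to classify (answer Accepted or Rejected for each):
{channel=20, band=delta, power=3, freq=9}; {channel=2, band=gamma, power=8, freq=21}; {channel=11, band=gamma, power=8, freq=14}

Rejected, Accepted, Accepted

Comparing the two groups points to one rule — band is not delta.
{channel=20, band=delta, power=3, freq=9}: band is delta — fails this test, so Rejected. {channel=2, band=gamma, power=8, freq=21}: band is gamma — has this property, so Accepted. {channel=11, band=gamma, power=8, freq=14}: band is gamma — has this property, so Accepted.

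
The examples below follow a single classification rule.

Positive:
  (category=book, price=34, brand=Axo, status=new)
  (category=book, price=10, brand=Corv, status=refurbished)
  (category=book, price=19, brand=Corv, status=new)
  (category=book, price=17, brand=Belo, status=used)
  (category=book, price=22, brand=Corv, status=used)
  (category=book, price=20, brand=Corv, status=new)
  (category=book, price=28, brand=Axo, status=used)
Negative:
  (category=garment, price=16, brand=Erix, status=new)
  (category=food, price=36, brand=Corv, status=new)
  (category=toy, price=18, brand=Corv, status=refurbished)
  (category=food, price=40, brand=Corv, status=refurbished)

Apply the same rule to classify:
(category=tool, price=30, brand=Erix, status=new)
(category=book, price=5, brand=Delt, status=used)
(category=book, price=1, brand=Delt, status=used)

Negative, Positive, Positive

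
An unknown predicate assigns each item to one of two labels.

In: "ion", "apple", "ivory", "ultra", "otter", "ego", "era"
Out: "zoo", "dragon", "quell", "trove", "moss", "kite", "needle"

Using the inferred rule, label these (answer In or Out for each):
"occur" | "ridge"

In, Out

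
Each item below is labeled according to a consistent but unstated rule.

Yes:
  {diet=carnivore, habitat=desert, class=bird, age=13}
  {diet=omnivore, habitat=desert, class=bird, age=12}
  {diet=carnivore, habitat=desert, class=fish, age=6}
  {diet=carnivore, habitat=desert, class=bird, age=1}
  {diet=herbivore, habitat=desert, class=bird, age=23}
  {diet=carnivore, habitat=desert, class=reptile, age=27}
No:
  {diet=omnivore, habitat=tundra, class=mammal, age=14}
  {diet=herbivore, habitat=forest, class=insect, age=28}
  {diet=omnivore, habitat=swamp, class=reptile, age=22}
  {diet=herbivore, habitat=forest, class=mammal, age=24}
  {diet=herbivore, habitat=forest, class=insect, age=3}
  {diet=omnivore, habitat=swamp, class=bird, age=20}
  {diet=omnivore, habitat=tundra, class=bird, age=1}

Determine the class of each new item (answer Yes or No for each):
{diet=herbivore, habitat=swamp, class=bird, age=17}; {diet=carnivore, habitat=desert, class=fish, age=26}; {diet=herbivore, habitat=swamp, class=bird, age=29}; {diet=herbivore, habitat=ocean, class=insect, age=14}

One predicate separates the groups cleanly: habitat is desert.
{diet=herbivore, habitat=swamp, class=bird, age=17} — habitat is swamp, hence No.
{diet=carnivore, habitat=desert, class=fish, age=26} — habitat is desert, hence Yes.
{diet=herbivore, habitat=swamp, class=bird, age=29} — habitat is swamp, hence No.
{diet=herbivore, habitat=ocean, class=insect, age=14} — habitat is ocean, hence No.

No, Yes, No, No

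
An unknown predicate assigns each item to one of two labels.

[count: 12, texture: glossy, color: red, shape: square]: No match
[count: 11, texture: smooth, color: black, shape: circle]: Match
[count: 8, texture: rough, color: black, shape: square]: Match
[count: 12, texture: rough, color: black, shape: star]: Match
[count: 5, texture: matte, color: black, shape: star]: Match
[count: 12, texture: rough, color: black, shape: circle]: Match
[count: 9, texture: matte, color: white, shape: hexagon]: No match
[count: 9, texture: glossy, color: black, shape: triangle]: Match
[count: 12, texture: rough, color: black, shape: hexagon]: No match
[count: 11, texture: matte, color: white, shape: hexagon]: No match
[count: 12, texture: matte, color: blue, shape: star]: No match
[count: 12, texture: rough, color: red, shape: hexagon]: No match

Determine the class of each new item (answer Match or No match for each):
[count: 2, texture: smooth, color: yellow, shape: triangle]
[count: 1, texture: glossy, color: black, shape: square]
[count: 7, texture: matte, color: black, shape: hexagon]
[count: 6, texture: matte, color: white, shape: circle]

No match, Match, No match, No match

Every 'Match' example satisfies: color is black AND shape is not hexagon. None of the 'No match' examples do.
[count: 2, texture: smooth, color: yellow, shape: triangle] — color is yellow, shape is triangle, hence No match. [count: 1, texture: glossy, color: black, shape: square] — color is black, shape is square, hence Match. [count: 7, texture: matte, color: black, shape: hexagon] — color is black, shape is hexagon, hence No match. [count: 6, texture: matte, color: white, shape: circle] — color is white, shape is circle, hence No match.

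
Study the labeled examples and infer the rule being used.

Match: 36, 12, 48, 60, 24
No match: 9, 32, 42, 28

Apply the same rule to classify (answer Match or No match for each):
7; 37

No match, No match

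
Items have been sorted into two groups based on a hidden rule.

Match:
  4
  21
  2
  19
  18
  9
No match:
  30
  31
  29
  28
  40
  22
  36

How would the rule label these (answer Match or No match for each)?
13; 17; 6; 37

The distinguishing property — at most 21 — holds for all the 'Match' cases and none of the 'No match' cases.
Match: 13, since 13 ≤ 21. Match: 17, since 17 ≤ 21. Match: 6, since 6 ≤ 21. No match: 37, since 37 > 21.

Match, Match, Match, No match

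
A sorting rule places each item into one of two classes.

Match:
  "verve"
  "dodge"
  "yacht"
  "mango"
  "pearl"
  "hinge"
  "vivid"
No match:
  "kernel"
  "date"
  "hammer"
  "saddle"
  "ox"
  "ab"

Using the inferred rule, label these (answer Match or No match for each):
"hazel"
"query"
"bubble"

Match, Match, No match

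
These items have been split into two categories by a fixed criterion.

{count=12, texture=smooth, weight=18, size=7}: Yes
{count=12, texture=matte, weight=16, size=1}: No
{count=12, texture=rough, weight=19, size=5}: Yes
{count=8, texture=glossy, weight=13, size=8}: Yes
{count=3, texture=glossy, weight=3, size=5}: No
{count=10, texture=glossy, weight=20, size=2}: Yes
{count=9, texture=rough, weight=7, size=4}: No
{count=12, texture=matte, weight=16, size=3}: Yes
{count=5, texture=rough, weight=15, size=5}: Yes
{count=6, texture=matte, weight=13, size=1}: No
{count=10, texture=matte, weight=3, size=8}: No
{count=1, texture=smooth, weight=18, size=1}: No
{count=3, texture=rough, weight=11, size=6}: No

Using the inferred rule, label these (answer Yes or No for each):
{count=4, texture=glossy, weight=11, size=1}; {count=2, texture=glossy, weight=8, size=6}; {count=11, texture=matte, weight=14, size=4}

'Yes' ⟺ size ≥ 2 AND weight ≥ 13.
{count=4, texture=glossy, weight=11, size=1}: size = 1, weight = 11 — does not pass, so No.
{count=2, texture=glossy, weight=8, size=6}: size = 6, weight = 8 — does not pass, so No.
{count=11, texture=matte, weight=14, size=4}: size = 4, weight = 14 — fits, so Yes.

No, No, Yes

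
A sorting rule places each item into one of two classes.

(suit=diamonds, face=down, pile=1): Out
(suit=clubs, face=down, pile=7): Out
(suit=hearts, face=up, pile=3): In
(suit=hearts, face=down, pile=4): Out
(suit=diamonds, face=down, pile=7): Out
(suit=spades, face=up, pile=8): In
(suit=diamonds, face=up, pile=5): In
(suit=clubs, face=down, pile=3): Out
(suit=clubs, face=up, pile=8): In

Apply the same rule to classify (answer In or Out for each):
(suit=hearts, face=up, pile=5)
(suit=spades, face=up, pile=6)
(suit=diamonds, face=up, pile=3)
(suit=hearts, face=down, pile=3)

In, In, In, Out

Checking candidate rules against both groups, what survives is: face is up.
(suit=hearts, face=up, pile=5) — face is up, hence In. (suit=spades, face=up, pile=6) — face is up, hence In. (suit=diamonds, face=up, pile=3) — face is up, hence In. (suit=hearts, face=down, pile=3) — face is down, hence Out.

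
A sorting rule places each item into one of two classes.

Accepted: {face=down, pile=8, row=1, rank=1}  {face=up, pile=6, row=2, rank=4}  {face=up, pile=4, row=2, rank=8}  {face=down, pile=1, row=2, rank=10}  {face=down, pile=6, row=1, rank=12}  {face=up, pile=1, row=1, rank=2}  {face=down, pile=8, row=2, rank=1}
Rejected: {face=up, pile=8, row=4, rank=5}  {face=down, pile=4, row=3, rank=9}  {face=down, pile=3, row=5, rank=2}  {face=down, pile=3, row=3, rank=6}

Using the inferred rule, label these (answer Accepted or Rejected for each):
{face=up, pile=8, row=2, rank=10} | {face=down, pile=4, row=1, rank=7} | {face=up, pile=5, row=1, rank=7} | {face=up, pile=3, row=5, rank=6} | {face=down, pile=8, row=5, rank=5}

The classifier is using: row ≤ 2.

Accepted, Accepted, Accepted, Rejected, Rejected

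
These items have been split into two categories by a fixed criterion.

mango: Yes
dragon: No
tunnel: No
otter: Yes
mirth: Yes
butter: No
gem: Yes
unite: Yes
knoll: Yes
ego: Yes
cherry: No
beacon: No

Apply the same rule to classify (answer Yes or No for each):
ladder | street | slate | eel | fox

No, No, Yes, Yes, Yes

The common property of the 'Yes' items is: odd length. No 'No' item has it.
ladder → length 6 → No. street → length 6 → No. slate → length 5 → Yes. eel → length 3 → Yes. fox → length 3 → Yes.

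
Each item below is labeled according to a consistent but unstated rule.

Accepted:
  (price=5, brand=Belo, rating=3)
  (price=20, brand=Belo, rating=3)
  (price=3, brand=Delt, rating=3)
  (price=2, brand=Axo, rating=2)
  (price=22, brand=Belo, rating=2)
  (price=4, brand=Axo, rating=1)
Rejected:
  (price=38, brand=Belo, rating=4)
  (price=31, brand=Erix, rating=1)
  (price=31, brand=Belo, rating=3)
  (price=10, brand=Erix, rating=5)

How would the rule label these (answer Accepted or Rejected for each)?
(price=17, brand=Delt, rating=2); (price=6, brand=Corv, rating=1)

Accepted, Accepted

All 'Accepted' examples share one property — price ≤ 22 AND rating ≤ 3 — and every 'Rejected' example lacks it.
(price=17, brand=Delt, rating=2): price = 17, rating = 2, qualifies → Accepted.
(price=6, brand=Corv, rating=1): price = 6, rating = 1, qualifies → Accepted.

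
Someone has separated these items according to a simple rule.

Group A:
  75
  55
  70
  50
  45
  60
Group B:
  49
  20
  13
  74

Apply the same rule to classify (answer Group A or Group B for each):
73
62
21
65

The classifier is using: multiple of 5 AND at least 45.
73: 73 = 5·14 + 3, 73 ≥ 45 — lacks this property, so Group B. 62: 62 = 5·12 + 2, 62 ≥ 45 — lacks this property, so Group B. 21: 21 = 5·4 + 1, 21 < 45 — lacks this property, so Group B. 65: 65 = 5·13, 65 ≥ 45 — matches, so Group A.

Group B, Group B, Group B, Group A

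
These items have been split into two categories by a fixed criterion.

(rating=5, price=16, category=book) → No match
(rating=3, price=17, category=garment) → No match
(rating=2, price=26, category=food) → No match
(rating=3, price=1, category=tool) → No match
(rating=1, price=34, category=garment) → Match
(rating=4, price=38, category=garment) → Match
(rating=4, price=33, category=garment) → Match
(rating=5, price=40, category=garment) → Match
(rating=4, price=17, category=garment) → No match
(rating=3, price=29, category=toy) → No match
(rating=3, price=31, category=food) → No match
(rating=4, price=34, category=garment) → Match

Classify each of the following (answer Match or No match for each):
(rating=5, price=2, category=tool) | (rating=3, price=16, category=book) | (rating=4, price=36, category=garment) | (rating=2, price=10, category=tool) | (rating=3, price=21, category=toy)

No match, No match, Match, No match, No match

The classifier is using: price ≥ 33.
No match: (rating=5, price=2, category=tool), since price = 2.
No match: (rating=3, price=16, category=book), since price = 16.
Match: (rating=4, price=36, category=garment), since price = 36.
No match: (rating=2, price=10, category=tool), since price = 10.
No match: (rating=3, price=21, category=toy), since price = 21.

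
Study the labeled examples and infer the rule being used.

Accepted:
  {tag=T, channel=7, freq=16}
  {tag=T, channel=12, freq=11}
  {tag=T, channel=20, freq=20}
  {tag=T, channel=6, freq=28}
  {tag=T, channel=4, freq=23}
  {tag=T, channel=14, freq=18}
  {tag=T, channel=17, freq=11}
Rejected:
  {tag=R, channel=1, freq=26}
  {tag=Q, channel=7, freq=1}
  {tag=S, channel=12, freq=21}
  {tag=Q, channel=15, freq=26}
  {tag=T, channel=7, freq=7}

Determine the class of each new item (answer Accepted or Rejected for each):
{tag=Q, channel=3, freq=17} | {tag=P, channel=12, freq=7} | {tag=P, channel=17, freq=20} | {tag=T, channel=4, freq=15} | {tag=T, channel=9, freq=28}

The pattern is that an item is 'Accepted' exactly when: tag is T AND freq ≥ 11.
{tag=Q, channel=3, freq=17} → tag is Q, freq = 17 → Rejected. {tag=P, channel=12, freq=7} → tag is P, freq = 7 → Rejected. {tag=P, channel=17, freq=20} → tag is P, freq = 20 → Rejected. {tag=T, channel=4, freq=15} → tag is T, freq = 15 → Accepted. {tag=T, channel=9, freq=28} → tag is T, freq = 28 → Accepted.

Rejected, Rejected, Rejected, Accepted, Accepted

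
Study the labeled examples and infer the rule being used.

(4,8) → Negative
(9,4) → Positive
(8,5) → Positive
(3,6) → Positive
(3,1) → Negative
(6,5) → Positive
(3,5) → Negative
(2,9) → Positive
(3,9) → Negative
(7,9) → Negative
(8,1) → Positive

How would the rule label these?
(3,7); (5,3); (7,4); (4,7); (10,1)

Looking at the examples, the only property every 'Positive' case has and every 'Negative' case lacks is: sum is odd.
(3,7) → 3+7 = 10 → Negative.
(5,3) → 5+3 = 8 → Negative.
(7,4) → 7+4 = 11 → Positive.
(4,7) → 4+7 = 11 → Positive.
(10,1) → 10+1 = 11 → Positive.

Negative, Negative, Positive, Positive, Positive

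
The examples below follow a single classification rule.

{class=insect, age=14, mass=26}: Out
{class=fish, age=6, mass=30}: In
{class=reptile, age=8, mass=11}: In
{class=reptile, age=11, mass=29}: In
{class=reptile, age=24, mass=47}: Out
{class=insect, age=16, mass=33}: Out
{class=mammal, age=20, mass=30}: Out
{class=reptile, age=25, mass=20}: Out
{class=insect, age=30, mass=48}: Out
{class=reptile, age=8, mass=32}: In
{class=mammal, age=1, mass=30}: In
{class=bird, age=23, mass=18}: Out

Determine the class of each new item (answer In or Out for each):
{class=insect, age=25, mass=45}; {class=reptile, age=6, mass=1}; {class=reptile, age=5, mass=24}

Out, In, In

The common property of the 'In' items is: age ≤ 11. No 'Out' item has it.
{class=insect, age=25, mass=45} → age = 25 → Out.
{class=reptile, age=6, mass=1} → age = 6 → In.
{class=reptile, age=5, mass=24} → age = 5 → In.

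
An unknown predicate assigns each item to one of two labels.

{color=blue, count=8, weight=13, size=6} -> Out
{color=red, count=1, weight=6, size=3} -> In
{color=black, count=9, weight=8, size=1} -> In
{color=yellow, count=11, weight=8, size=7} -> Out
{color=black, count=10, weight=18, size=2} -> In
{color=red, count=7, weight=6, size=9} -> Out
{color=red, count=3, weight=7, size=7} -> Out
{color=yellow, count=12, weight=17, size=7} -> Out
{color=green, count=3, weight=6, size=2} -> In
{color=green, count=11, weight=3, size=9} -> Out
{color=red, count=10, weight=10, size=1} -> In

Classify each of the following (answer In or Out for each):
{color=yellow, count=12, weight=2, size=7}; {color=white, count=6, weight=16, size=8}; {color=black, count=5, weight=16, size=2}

Out, Out, In

The simplest hypothesis consistent with all the labels is: size ≤ 3.
Out: {color=yellow, count=12, weight=2, size=7}, since size = 7. Out: {color=white, count=6, weight=16, size=8}, since size = 8. In: {color=black, count=5, weight=16, size=2}, since size = 2.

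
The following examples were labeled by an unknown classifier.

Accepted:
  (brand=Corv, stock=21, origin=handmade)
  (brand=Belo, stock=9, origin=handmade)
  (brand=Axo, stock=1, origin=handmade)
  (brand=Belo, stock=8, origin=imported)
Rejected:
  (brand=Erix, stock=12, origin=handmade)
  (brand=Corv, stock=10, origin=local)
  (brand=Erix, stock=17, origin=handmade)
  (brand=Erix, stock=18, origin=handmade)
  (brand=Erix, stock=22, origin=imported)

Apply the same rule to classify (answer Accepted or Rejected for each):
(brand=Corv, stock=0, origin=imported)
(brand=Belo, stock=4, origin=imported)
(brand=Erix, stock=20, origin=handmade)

Accepted, Accepted, Rejected

The pattern is that an item is 'Accepted' exactly when: stock ≤ 9 OR stock = 21.
(brand=Corv, stock=0, origin=imported): stock = 0, fits → Accepted.
(brand=Belo, stock=4, origin=imported): stock = 4, fits → Accepted.
(brand=Erix, stock=20, origin=handmade): stock = 20, doesn't match → Rejected.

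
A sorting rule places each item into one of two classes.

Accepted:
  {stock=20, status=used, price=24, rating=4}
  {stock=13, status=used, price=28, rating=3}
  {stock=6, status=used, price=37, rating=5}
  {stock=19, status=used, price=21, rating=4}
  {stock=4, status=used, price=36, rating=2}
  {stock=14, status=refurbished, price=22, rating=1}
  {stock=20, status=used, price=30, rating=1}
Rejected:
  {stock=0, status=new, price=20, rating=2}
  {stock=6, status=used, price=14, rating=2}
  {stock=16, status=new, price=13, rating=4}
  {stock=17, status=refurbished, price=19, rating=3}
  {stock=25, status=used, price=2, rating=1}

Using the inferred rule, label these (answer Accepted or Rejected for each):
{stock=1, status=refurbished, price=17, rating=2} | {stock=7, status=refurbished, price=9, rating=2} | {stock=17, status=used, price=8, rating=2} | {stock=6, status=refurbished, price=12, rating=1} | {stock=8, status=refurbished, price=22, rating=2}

The rule appears to be: price ≥ 21.
{stock=1, status=refurbished, price=17, rating=2}: Rejected (price = 17).
{stock=7, status=refurbished, price=9, rating=2}: Rejected (price = 9).
{stock=17, status=used, price=8, rating=2}: Rejected (price = 8).
{stock=6, status=refurbished, price=12, rating=1}: Rejected (price = 12).
{stock=8, status=refurbished, price=22, rating=2}: Accepted (price = 22).

Rejected, Rejected, Rejected, Rejected, Accepted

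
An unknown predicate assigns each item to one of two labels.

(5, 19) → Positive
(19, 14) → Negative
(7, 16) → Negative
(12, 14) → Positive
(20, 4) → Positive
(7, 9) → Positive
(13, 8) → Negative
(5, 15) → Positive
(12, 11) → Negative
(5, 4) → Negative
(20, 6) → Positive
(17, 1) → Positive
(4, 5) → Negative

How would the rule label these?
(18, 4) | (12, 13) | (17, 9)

Positive, Negative, Positive

Looking at the examples, the only property every 'Positive' case has and every 'Negative' case lacks is: sum is even.
(18, 4) — 18+4 = 22, hence Positive.
(12, 13) — 12+13 = 25, hence Negative.
(17, 9) — 17+9 = 26, hence Positive.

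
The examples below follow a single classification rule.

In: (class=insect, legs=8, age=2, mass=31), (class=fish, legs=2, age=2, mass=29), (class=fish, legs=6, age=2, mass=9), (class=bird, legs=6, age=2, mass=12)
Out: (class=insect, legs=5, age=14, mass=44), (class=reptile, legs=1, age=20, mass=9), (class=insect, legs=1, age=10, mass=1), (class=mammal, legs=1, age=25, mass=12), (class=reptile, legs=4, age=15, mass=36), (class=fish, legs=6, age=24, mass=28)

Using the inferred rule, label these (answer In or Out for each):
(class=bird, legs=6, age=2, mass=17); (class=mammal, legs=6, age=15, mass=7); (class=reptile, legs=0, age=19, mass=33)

In, Out, Out

A rule that fits every label: age = 2 — true of each 'In' example, false of each 'Out' one.
(class=bird, legs=6, age=2, mass=17): age = 2 — meets the rule, so In.
(class=mammal, legs=6, age=15, mass=7): age = 15 — lacks this property, so Out.
(class=reptile, legs=0, age=19, mass=33): age = 19 — lacks this property, so Out.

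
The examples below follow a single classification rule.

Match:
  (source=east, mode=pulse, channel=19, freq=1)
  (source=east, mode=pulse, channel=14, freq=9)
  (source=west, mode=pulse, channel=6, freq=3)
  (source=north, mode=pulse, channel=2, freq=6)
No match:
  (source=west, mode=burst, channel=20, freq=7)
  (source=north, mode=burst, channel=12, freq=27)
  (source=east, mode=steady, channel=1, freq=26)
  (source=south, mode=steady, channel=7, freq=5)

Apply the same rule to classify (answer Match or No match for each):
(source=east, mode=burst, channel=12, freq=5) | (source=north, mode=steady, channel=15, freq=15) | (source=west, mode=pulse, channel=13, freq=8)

Every 'Match' example satisfies: mode is pulse. None of the 'No match' examples do.
No match: (source=east, mode=burst, channel=12, freq=5), since mode is burst. No match: (source=north, mode=steady, channel=15, freq=15), since mode is steady. Match: (source=west, mode=pulse, channel=13, freq=8), since mode is pulse.

No match, No match, Match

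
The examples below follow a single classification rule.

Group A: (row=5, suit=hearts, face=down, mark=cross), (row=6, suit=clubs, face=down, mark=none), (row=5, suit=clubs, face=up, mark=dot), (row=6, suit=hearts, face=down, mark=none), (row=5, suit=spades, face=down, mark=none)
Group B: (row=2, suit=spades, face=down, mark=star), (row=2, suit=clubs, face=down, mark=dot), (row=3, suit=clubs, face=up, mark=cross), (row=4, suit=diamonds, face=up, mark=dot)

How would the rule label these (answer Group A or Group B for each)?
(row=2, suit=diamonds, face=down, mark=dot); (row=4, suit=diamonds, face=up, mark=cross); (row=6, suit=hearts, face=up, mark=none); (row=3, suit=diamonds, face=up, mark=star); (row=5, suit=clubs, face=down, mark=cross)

Group B, Group B, Group A, Group B, Group A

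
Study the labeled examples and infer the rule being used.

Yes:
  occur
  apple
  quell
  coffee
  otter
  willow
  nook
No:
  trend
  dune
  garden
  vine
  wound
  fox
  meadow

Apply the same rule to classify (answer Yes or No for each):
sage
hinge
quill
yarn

No, No, Yes, No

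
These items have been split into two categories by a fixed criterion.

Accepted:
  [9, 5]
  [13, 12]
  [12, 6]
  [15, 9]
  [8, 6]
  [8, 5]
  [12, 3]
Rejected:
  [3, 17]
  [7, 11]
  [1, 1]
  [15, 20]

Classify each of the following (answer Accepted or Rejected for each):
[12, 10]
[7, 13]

The classifier is using: first > second.

Accepted, Rejected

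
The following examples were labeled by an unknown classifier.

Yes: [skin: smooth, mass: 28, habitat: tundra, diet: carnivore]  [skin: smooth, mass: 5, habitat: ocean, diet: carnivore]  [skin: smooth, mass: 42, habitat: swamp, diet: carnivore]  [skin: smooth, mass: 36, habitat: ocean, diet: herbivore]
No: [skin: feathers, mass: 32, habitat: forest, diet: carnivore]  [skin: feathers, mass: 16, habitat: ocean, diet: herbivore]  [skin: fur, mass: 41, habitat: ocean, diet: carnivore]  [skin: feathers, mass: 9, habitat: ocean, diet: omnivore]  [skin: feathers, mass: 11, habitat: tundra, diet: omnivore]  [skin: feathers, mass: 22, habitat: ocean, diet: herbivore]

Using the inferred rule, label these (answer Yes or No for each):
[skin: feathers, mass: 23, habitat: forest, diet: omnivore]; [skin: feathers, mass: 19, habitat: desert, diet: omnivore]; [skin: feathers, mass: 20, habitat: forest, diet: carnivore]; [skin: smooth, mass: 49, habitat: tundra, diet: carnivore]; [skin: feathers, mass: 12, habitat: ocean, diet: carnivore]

No, No, No, Yes, No

The common property of the 'Yes' items is: skin is smooth. No 'No' item has it.
[skin: feathers, mass: 23, habitat: forest, diet: omnivore] → skin is feathers → No. [skin: feathers, mass: 19, habitat: desert, diet: omnivore] → skin is feathers → No. [skin: feathers, mass: 20, habitat: forest, diet: carnivore] → skin is feathers → No. [skin: smooth, mass: 49, habitat: tundra, diet: carnivore] → skin is smooth → Yes. [skin: feathers, mass: 12, habitat: ocean, diet: carnivore] → skin is feathers → No.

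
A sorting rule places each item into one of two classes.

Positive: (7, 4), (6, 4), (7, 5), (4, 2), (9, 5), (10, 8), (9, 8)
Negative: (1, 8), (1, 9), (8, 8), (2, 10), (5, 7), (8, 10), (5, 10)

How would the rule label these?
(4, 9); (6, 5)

Negative, Positive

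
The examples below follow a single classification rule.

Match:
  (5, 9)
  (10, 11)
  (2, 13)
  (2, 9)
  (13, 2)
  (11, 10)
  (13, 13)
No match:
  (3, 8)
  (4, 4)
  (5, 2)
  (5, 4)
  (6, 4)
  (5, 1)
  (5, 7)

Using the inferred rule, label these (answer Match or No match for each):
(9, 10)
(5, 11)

Match, Match

The distinguishing property — max ≥ 9 — holds for all the 'Match' cases and none of the 'No match' cases.
Match: (9, 10), since max 10. Match: (5, 11), since max 11.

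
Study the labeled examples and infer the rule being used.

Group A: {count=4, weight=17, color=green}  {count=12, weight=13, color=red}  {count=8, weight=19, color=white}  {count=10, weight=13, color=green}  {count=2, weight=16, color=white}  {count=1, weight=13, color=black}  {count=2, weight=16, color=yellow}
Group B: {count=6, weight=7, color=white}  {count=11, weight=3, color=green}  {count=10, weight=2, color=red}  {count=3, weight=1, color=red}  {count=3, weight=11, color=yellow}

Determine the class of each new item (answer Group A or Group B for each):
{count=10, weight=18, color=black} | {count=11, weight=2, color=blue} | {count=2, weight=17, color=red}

The pattern is that an item is 'Group A' exactly when: weight ≥ 13.
{count=10, weight=18, color=black} → weight = 18 → Group A.
{count=11, weight=2, color=blue} → weight = 2 → Group B.
{count=2, weight=17, color=red} → weight = 17 → Group A.

Group A, Group B, Group A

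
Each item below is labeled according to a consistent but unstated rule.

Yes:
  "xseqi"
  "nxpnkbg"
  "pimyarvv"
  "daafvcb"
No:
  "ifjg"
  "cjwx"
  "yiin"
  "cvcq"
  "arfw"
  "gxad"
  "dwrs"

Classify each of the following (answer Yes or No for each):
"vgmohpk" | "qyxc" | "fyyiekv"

Yes, No, Yes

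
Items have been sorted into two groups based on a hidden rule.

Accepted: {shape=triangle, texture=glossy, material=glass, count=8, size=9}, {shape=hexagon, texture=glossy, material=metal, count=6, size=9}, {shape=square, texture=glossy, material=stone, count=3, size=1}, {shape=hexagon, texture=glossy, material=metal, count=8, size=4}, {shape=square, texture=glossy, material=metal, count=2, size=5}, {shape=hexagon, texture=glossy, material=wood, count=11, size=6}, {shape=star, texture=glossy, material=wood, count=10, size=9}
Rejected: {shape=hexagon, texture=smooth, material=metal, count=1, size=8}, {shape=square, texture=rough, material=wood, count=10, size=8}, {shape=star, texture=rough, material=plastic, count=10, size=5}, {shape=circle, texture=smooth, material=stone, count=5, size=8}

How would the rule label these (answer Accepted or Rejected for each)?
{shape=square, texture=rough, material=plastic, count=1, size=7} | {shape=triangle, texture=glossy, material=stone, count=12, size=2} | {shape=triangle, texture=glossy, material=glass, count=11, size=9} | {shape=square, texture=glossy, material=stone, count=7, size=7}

Rule: texture is glossy. This holds for each 'Accepted' example and fails for each 'Rejected' one.
{shape=square, texture=rough, material=plastic, count=1, size=7}: texture is rough, doesn't qualify → Rejected. {shape=triangle, texture=glossy, material=stone, count=12, size=2}: texture is glossy, meets the rule → Accepted. {shape=triangle, texture=glossy, material=glass, count=11, size=9}: texture is glossy, meets the rule → Accepted. {shape=square, texture=glossy, material=stone, count=7, size=7}: texture is glossy, meets the rule → Accepted.

Rejected, Accepted, Accepted, Accepted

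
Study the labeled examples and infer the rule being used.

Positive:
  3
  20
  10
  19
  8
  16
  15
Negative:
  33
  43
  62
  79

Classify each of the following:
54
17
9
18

Every 'Positive' example satisfies: at most 20. None of the 'Negative' examples do.

Negative, Positive, Positive, Positive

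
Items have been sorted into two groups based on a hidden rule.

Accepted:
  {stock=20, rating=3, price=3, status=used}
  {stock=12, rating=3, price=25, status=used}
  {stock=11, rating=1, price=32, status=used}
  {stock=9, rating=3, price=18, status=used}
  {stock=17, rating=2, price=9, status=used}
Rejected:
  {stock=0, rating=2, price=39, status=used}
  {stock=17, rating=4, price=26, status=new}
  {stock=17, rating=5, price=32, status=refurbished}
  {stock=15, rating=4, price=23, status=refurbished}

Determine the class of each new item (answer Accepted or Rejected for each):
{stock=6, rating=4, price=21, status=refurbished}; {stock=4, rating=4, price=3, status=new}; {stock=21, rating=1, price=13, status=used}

The rule appears to be: status is used AND stock ≥ 9.
{stock=6, rating=4, price=21, status=refurbished} → status is refurbished, stock = 6 → Rejected.
{stock=4, rating=4, price=3, status=new} → status is new, stock = 4 → Rejected.
{stock=21, rating=1, price=13, status=used} → status is used, stock = 21 → Accepted.

Rejected, Rejected, Accepted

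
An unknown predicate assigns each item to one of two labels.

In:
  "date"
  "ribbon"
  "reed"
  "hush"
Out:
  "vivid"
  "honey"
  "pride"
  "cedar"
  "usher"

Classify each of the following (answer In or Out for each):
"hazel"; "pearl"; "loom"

The pattern is that an item is 'In' exactly when: even length.
"hazel": length 5 — fails the rule, so Out.
"pearl": length 5 — fails the rule, so Out.
"loom": length 4 — passes, so In.

Out, Out, In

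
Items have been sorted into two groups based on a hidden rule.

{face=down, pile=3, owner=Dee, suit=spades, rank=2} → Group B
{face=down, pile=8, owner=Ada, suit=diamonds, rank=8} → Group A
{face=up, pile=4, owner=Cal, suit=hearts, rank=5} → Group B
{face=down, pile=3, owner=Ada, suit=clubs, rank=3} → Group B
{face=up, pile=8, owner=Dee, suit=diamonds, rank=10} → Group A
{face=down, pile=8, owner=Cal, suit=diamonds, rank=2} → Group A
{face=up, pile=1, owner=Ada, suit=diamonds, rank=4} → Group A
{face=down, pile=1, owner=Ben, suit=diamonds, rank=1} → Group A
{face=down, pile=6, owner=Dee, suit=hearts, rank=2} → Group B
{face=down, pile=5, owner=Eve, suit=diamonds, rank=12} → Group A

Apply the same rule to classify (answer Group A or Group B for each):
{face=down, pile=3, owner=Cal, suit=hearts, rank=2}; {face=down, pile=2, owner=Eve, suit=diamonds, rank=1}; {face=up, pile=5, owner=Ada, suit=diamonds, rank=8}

The common property of the 'Group A' items is: suit is diamonds. No 'Group B' item has it.
{face=down, pile=3, owner=Cal, suit=hearts, rank=2} → suit is hearts → Group B.
{face=down, pile=2, owner=Eve, suit=diamonds, rank=1} → suit is diamonds → Group A.
{face=up, pile=5, owner=Ada, suit=diamonds, rank=8} → suit is diamonds → Group A.

Group B, Group A, Group A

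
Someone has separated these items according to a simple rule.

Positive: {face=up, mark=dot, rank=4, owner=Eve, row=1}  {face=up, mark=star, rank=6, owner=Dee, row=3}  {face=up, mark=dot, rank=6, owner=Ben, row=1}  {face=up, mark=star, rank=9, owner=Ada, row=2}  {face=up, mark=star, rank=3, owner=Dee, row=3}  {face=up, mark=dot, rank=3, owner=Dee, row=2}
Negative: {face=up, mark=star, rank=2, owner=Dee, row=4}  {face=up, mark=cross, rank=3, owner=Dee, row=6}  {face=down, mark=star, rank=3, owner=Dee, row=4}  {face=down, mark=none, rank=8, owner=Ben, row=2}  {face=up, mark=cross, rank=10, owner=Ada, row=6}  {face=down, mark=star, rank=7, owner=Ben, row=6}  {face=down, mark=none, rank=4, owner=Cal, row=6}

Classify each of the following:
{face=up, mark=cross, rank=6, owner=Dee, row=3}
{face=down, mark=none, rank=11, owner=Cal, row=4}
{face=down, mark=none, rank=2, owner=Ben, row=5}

Positive, Negative, Negative

Rule: face is up AND row ≤ 3. This holds for each 'Positive' example and fails for each 'Negative' one.
{face=up, mark=cross, rank=6, owner=Dee, row=3} — face is up, row = 3, hence Positive. {face=down, mark=none, rank=11, owner=Cal, row=4} — face is down, row = 4, hence Negative. {face=down, mark=none, rank=2, owner=Ben, row=5} — face is down, row = 5, hence Negative.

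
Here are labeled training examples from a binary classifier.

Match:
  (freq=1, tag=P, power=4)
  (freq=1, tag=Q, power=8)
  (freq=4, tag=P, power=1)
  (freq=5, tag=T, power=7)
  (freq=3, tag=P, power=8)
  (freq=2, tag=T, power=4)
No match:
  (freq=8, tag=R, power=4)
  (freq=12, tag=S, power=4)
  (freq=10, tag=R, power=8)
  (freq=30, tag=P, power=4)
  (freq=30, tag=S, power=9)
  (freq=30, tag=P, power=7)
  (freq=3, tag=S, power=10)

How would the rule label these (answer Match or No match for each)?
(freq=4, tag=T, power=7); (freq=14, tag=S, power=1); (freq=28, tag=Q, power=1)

Match, No match, No match

One predicate separates the groups cleanly: power ≤ 8 AND freq ≤ 5.
(freq=4, tag=T, power=7) — power = 7, freq = 4, hence Match. (freq=14, tag=S, power=1) — power = 1, freq = 14, hence No match. (freq=28, tag=Q, power=1) — power = 1, freq = 28, hence No match.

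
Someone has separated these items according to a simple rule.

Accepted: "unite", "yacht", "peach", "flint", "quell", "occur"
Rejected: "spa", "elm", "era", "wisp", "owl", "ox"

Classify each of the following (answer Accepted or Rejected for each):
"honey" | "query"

Accepted, Accepted

The simplest hypothesis consistent with all the labels is: length 5.
"honey" — length 5, hence Accepted.
"query" — length 5, hence Accepted.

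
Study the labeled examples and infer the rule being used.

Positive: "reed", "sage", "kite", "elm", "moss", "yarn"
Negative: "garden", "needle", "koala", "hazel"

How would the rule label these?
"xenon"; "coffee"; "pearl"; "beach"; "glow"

One predicate separates the groups cleanly: length ≤ 4.
"xenon" → length 5 → Negative. "coffee" → length 6 → Negative. "pearl" → length 5 → Negative. "beach" → length 5 → Negative. "glow" → length 4 → Positive.

Negative, Negative, Negative, Negative, Positive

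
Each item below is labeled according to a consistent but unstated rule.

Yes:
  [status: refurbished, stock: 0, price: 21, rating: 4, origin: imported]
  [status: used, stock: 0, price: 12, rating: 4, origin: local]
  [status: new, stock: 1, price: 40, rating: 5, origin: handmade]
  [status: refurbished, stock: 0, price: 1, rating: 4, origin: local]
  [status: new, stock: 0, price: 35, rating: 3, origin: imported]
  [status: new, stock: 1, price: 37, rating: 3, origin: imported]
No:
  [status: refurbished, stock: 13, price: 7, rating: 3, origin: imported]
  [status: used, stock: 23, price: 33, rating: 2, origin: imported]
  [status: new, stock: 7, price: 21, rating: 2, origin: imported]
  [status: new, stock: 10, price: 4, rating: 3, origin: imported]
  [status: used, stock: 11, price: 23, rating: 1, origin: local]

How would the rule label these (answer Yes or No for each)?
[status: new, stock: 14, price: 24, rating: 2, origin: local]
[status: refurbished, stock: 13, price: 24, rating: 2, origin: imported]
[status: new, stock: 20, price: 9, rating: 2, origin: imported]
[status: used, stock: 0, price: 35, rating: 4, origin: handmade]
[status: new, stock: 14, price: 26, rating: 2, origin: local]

The distinguishing property — stock ≤ 1 — holds for all the 'Yes' cases and none of the 'No' cases.
[status: new, stock: 14, price: 24, rating: 2, origin: local] → stock = 14 → No.
[status: refurbished, stock: 13, price: 24, rating: 2, origin: imported] → stock = 13 → No.
[status: new, stock: 20, price: 9, rating: 2, origin: imported] → stock = 20 → No.
[status: used, stock: 0, price: 35, rating: 4, origin: handmade] → stock = 0 → Yes.
[status: new, stock: 14, price: 26, rating: 2, origin: local] → stock = 14 → No.

No, No, No, Yes, No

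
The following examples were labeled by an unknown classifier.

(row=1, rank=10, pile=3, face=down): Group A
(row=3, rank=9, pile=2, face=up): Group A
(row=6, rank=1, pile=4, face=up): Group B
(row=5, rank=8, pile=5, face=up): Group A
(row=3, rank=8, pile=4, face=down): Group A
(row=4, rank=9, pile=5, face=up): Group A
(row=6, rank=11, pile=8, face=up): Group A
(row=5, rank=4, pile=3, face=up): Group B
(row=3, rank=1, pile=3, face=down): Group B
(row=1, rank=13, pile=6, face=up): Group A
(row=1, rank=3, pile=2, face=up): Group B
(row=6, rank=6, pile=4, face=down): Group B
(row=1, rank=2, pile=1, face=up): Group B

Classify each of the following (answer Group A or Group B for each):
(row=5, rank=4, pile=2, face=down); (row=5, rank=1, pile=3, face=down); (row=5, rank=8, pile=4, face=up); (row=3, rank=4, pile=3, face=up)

The pattern is that an item is 'Group A' exactly when: rank ≥ 8.
(row=5, rank=4, pile=2, face=down) — rank = 4, hence Group B.
(row=5, rank=1, pile=3, face=down) — rank = 1, hence Group B.
(row=5, rank=8, pile=4, face=up) — rank = 8, hence Group A.
(row=3, rank=4, pile=3, face=up) — rank = 4, hence Group B.

Group B, Group B, Group A, Group B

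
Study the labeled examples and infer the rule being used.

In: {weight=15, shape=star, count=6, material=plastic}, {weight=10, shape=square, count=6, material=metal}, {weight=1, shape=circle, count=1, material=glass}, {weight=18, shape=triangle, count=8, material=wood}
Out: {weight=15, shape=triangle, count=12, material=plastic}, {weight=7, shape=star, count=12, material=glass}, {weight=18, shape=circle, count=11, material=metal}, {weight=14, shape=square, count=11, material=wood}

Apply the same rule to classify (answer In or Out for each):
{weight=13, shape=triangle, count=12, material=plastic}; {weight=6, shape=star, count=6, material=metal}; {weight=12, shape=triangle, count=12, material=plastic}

The simplest hypothesis consistent with all the labels is: count ≤ 8.
{weight=13, shape=triangle, count=12, material=plastic}: count = 12, doesn't qualify → Out. {weight=6, shape=star, count=6, material=metal}: count = 6, checks out → In. {weight=12, shape=triangle, count=12, material=plastic}: count = 12, doesn't qualify → Out.

Out, In, Out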